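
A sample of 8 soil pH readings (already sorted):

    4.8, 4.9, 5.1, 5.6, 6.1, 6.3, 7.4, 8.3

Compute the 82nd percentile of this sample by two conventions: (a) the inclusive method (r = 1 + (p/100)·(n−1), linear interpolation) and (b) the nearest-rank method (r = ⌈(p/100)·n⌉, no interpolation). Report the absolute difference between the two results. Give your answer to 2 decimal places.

n = 8.
(a) r = 6.74; between ranks 6 (6.3) and 7 (7.4): 7.114.
(b) the nearest-rank method: rank 7 → 7.4.
|7.114 − 7.4| = 0.286.

0.29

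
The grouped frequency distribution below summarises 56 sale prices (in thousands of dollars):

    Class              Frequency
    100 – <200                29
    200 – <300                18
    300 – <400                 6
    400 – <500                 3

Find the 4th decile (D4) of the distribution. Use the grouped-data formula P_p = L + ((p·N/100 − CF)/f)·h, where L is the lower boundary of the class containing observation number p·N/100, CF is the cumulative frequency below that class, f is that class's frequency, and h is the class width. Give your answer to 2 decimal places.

177.24

N = 56; target position k = 40/100 · 56 = 22.4.
Cumulative frequencies: 29, 47, 53, 56.
Observation 22.4 falls in the class 100 – <200.
L = 100, CF = 0, f = 29, h = 100.
P40 = 100 + ((22.4 − 0)/29)·100 = 100 + 77.2414 = 177.241.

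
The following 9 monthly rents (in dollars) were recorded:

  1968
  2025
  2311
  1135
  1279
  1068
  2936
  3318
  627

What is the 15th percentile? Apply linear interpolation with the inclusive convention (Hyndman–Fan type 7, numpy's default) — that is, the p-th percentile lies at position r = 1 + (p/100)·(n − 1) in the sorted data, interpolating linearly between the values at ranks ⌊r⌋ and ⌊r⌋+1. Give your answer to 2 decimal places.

Sorted: 627, 1068, 1135, 1279, 1968, 2025, 2311, 2936, 3318.
n = 9.
r = 1 + (15/100)·(9 − 1) = 1 + 1.2 = 2.2.
Rank 2 is 1068 and rank 3 is 1135.
Interpolate: 1068 + 0.2·(1135 − 1068) = 1068 + 0.2·67 = 1081.4.

1081.40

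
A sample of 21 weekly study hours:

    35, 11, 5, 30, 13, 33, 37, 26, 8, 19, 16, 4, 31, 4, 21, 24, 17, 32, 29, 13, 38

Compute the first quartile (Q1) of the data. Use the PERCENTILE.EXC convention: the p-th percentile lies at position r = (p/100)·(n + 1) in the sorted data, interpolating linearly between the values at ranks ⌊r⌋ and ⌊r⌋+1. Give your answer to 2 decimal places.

12.00

Sorted: 4, 4, 5, 8, 11, 13, 13, 16, 17, 19, 21, 24, 26, 29, 30, 31, 32, 33, 35, 37, 38.
n = 21.
r = (25/100)·(21 + 1) = 5.5.
Rank 5 is 11 and rank 6 is 13.
Interpolate: 11 + 0.5·(13 − 11) = 11 + 0.5·2 = 12.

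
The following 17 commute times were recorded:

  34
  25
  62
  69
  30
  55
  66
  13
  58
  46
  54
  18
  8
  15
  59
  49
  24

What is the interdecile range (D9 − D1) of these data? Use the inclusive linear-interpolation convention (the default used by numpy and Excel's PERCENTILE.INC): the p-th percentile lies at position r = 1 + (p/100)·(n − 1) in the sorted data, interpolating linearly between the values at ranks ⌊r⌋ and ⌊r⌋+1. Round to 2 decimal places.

49.40

Sorted: 8, 13, 15, 18, 24, 25, 30, 34, 46, 49, 54, 55, 58, 59, 62, 66, 69.
n = 17.
P10: r = 2.6; ranks 2–3 are 13, 15; interpolating gives 14.2.
P90: r = 15.4; ranks 15–16 are 62, 66; interpolating gives 63.6.
Difference: 63.6 − 14.2 = 49.4.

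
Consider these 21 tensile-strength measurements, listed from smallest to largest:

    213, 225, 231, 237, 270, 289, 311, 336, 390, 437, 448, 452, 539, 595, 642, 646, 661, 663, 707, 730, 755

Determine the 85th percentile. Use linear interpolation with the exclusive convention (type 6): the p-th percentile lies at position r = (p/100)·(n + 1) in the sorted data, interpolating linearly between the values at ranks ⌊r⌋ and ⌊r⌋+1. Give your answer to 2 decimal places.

693.80

n = 21.
r = (85/100)·(21 + 1) = 18.7.
Rank 18 is 663 and rank 19 is 707.
Interpolate: 663 + 0.7·(707 − 663) = 663 + 0.7·44 = 693.8.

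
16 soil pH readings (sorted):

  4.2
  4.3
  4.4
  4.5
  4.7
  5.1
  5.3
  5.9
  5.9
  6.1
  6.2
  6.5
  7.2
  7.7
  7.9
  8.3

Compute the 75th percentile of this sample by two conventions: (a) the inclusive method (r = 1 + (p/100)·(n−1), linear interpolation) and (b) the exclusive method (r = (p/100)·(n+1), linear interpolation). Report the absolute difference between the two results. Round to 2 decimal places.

0.35

n = 16.
(a) r = 12.25; between ranks 12 (6.5) and 13 (7.2): 6.675.
(b) r = 12.75; between ranks 12 (6.5) and 13 (7.2): 7.025.
|6.675 − 7.025| = 0.35.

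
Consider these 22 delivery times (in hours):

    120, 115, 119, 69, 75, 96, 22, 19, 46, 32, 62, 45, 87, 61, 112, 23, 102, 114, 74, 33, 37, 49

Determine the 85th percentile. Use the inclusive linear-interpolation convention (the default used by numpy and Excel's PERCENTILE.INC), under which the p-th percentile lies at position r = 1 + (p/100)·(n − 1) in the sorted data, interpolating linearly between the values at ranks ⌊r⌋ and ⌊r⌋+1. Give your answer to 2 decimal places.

113.70

Sorted: 19, 22, 23, 32, 33, 37, 45, 46, 49, 61, 62, 69, 74, 75, 87, 96, 102, 112, 114, 115, 119, 120.
n = 22.
r = 1 + (85/100)·(22 − 1) = 1 + 17.85 = 18.85.
Rank 18 is 112 and rank 19 is 114.
Interpolate: 112 + 0.85·(114 − 112) = 112 + 0.85·2 = 113.7.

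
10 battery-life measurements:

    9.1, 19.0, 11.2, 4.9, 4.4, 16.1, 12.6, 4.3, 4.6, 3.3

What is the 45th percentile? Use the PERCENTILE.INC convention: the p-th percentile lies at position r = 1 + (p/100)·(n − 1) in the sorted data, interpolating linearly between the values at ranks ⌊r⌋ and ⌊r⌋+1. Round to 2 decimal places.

5.11

Sorted: 3.3, 4.3, 4.4, 4.6, 4.9, 9.1, 11.2, 12.6, 16.1, 19.0.
n = 10.
r = 1 + (45/100)·(10 − 1) = 1 + 4.05 = 5.05.
Rank 5 is 4.9 and rank 6 is 9.1.
Interpolate: 4.9 + 0.05·(9.1 − 4.9) = 4.9 + 0.05·4.2 = 5.11.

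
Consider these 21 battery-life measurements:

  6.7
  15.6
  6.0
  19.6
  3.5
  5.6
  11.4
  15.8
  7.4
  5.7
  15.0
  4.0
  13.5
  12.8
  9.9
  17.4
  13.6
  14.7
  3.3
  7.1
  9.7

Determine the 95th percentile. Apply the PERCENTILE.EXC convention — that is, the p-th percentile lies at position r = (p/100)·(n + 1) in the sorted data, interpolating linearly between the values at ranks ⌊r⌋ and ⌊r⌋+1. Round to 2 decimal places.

19.38

Sorted: 3.3, 3.5, 4.0, 5.6, 5.7, 6.0, 6.7, 7.1, 7.4, 9.7, 9.9, 11.4, 12.8, 13.5, 13.6, 14.7, 15.0, 15.6, 15.8, 17.4, 19.6.
n = 21.
r = (95/100)·(21 + 1) = 20.9.
Rank 20 is 17.4 and rank 21 is 19.6.
Interpolate: 17.4 + 0.9·(19.6 − 17.4) = 17.4 + 0.9·2.2 = 19.38.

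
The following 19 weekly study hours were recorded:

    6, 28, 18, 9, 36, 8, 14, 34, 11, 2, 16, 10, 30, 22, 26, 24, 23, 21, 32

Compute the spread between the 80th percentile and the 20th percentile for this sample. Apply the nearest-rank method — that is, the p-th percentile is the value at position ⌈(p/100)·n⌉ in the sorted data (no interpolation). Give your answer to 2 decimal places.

21.00

Sorted: 2, 6, 8, 9, 10, 11, 14, 16, 18, 21, 22, 23, 24, 26, 28, 30, 32, 34, 36.
n = 19.
P20: rank ⌈20/100·19⌉ = 4 → 9.
P80: rank ⌈80/100·19⌉ = 16 → 30.
Difference: 30 − 9 = 21.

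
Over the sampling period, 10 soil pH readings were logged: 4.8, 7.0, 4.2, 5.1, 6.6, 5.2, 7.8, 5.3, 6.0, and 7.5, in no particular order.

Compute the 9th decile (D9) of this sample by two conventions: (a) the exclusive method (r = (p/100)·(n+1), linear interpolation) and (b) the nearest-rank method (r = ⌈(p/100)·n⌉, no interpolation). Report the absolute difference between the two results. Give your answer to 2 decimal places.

Sorted: 4.2, 4.8, 5.1, 5.2, 5.3, 6.0, 6.6, 7.0, 7.5, 7.8.
n = 10.
(a) r = 9.9; between ranks 9 (7.5) and 10 (7.8): 7.77.
(b) the nearest-rank method: rank 9 → 7.5.
|7.77 − 7.5| = 0.27.

0.27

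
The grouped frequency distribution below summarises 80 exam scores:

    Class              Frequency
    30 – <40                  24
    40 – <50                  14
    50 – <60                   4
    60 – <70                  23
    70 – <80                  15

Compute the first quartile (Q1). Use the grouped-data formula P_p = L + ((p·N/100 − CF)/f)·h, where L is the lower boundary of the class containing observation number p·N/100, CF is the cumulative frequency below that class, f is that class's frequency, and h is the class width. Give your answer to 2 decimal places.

38.33

N = 80; target position k = 25/100 · 80 = 20.
Cumulative frequencies: 24, 38, 42, 65, 80.
Observation 20 falls in the class 30 – <40.
L = 30, CF = 0, f = 24, h = 10.
P25 = 30 + ((20 − 0)/24)·10 = 30 + 8.33333 = 38.3333.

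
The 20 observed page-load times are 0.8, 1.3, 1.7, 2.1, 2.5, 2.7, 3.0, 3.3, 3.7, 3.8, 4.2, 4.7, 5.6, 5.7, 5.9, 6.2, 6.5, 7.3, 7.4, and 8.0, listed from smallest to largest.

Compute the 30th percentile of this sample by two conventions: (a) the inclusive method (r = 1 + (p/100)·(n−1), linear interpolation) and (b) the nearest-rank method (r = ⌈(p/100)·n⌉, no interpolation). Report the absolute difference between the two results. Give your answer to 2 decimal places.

0.21

n = 20.
(a) r = 6.7; between ranks 6 (2.7) and 7 (3.0): 2.91.
(b) the nearest-rank method: rank 6 → 2.7.
|2.91 − 2.7| = 0.21.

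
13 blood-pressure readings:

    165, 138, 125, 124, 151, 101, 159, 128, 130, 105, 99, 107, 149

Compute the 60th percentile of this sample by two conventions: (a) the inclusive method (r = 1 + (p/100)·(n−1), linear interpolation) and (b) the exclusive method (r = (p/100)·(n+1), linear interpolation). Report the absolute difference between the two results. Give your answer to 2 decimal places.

1.60

Sorted: 99, 101, 105, 107, 124, 125, 128, 130, 138, 149, 151, 159, 165.
n = 13.
(a) r = 8.2; between ranks 8 (130) and 9 (138): 131.6.
(b) r = 8.4; between ranks 8 (130) and 9 (138): 133.2.
|131.6 − 133.2| = 1.6.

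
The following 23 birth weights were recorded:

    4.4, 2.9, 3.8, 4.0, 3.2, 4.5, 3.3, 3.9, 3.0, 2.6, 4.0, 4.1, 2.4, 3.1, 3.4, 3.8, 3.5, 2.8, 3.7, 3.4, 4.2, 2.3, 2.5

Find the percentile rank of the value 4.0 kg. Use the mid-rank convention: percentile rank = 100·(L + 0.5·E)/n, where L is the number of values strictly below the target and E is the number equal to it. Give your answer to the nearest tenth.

78.3

Sorted: 2.3, 2.4, 2.5, 2.6, 2.8, 2.9, 3.0, 3.1, 3.2, 3.3, 3.4, 3.4, 3.5, 3.7, 3.8, 3.8, 3.9, 4.0, 4.0, 4.1, 4.2, 4.4, 4.5.
Count below 4.0: L = 17; count equal: E = 2; n = 23.
Percentile rank = 100·(17 + 0.5·2)/23 = 100·18/23 = 78.26.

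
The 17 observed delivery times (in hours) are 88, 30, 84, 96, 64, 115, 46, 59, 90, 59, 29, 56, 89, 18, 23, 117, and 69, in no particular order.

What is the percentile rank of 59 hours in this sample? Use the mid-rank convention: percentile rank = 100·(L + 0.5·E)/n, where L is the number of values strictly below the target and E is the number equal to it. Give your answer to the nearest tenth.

Sorted: 18, 23, 29, 30, 46, 56, 59, 59, 64, 69, 84, 88, 89, 90, 96, 115, 117.
Count below 59: L = 6; count equal: E = 2; n = 17.
Percentile rank = 100·(6 + 0.5·2)/17 = 100·7/17 = 41.18.

41.2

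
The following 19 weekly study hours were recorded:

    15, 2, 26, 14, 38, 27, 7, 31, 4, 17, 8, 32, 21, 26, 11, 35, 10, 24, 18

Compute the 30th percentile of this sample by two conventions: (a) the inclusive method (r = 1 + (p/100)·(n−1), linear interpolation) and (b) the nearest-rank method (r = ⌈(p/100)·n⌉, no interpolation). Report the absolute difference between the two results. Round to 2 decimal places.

1.20

Sorted: 2, 4, 7, 8, 10, 11, 14, 15, 17, 18, 21, 24, 26, 26, 27, 31, 32, 35, 38.
n = 19.
(a) r = 6.4; between ranks 6 (11) and 7 (14): 12.2.
(b) the nearest-rank method: rank 6 → 11.
|12.2 − 11| = 1.2.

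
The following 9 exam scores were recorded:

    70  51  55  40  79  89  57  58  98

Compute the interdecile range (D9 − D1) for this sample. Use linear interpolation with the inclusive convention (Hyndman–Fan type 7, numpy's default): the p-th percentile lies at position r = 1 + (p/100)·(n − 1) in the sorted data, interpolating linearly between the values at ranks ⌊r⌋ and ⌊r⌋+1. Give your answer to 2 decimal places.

42.00

Sorted: 40, 51, 55, 57, 58, 70, 79, 89, 98.
n = 9.
P10: r = 1.8; ranks 1–2 are 40, 51; interpolating gives 48.8.
P90: r = 8.2; ranks 8–9 are 89, 98; interpolating gives 90.8.
Difference: 90.8 − 48.8 = 42.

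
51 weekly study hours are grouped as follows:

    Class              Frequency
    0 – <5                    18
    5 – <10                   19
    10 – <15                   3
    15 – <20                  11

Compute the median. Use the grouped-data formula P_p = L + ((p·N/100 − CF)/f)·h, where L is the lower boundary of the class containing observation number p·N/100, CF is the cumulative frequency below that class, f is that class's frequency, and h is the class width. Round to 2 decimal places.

N = 51; target position k = 50/100 · 51 = 25.5.
Cumulative frequencies: 18, 37, 40, 51.
Observation 25.5 falls in the class 5 – <10.
L = 5, CF = 18, f = 19, h = 5.
P50 = 5 + ((25.5 − 18)/19)·5 = 5 + 1.97368 = 6.97368.

6.97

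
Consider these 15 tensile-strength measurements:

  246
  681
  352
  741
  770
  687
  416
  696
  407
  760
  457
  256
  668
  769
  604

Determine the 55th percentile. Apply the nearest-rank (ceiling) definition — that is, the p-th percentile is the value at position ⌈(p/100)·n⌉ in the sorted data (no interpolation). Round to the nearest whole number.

681

Sorted: 246, 256, 352, 407, 416, 457, 604, 668, 681, 687, 696, 741, 760, 769, 770.
n = 15.
Position = ⌈55/100 · 15⌉ = ⌈8.25⌉ = 9.
The value at rank 9 is 681.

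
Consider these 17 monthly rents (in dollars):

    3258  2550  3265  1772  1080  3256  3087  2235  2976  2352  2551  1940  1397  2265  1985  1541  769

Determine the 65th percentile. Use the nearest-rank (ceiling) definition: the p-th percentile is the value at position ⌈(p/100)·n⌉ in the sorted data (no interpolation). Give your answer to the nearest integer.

Sorted: 769, 1080, 1397, 1541, 1772, 1940, 1985, 2235, 2265, 2352, 2550, 2551, 2976, 3087, 3256, 3258, 3265.
n = 17.
Position = ⌈65/100 · 17⌉ = ⌈11.05⌉ = 12.
The value at rank 12 is 2551.

2551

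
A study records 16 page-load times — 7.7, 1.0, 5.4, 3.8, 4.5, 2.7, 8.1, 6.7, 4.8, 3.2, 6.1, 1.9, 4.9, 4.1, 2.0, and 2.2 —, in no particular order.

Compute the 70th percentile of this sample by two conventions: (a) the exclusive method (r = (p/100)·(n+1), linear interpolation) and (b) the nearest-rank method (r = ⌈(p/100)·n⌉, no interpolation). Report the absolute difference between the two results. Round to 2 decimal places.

Sorted: 1.0, 1.9, 2.0, 2.2, 2.7, 3.2, 3.8, 4.1, 4.5, 4.8, 4.9, 5.4, 6.1, 6.7, 7.7, 8.1.
n = 16.
(a) r = 11.9; between ranks 11 (4.9) and 12 (5.4): 5.35.
(b) the nearest-rank method: rank 12 → 5.4.
|5.35 − 5.4| = 0.05.

0.05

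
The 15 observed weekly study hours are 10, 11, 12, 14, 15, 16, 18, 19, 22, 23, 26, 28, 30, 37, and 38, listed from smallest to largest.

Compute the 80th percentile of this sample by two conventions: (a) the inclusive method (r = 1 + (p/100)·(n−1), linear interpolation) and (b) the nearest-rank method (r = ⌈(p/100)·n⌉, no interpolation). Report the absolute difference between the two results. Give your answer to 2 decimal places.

n = 15.
(a) r = 12.2; between ranks 12 (28) and 13 (30): 28.4.
(b) the nearest-rank method: rank 12 → 28.
|28.4 − 28| = 0.4.

0.40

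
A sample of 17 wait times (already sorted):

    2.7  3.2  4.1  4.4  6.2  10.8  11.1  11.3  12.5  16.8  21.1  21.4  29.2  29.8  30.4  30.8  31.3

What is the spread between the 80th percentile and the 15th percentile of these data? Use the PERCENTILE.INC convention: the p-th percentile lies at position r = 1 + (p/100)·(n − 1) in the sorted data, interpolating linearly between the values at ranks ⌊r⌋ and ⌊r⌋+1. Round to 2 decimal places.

n = 17.
P15: r = 3.4; ranks 3–4 are 4.1, 4.4; interpolating gives 4.22.
P80: r = 13.8; ranks 13–14 are 29.2, 29.8; interpolating gives 29.68.
Difference: 29.68 − 4.22 = 25.46.

25.46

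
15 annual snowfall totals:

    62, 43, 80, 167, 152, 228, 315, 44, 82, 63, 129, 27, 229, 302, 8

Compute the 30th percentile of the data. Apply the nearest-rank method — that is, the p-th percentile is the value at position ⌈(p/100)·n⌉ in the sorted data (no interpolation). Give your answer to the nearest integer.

Sorted: 8, 27, 43, 44, 62, 63, 80, 82, 129, 152, 167, 228, 229, 302, 315.
n = 15.
Position = ⌈30/100 · 15⌉ = ⌈4.5⌉ = 5.
The value at rank 5 is 62.

62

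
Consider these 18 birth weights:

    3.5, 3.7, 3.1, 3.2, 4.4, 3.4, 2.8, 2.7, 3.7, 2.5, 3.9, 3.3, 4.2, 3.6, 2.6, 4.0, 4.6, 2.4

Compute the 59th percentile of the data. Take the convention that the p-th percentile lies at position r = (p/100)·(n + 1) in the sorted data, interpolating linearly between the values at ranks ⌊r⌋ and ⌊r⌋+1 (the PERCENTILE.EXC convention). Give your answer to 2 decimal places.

Sorted: 2.4, 2.5, 2.6, 2.7, 2.8, 3.1, 3.2, 3.3, 3.4, 3.5, 3.6, 3.7, 3.7, 3.9, 4.0, 4.2, 4.4, 4.6.
n = 18.
r = (59/100)·(18 + 1) = 11.21.
Rank 11 is 3.6 and rank 12 is 3.7.
Interpolate: 3.6 + 0.21·(3.7 − 3.6) = 3.6 + 0.21·0.1 = 3.621.

3.62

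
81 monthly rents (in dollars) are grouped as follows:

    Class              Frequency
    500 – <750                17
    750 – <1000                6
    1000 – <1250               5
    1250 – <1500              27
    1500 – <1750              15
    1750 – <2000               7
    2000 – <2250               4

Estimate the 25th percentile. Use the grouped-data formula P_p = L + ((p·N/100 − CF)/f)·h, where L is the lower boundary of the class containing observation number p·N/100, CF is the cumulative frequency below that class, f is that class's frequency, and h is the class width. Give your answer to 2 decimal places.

885.42

N = 81; target position k = 25/100 · 81 = 20.25.
Cumulative frequencies: 17, 23, 28, 55, 70, 77, 81.
Observation 20.25 falls in the class 750 – <1000.
L = 750, CF = 17, f = 6, h = 250.
P25 = 750 + ((20.25 − 17)/6)·250 = 750 + 135.417 = 885.417.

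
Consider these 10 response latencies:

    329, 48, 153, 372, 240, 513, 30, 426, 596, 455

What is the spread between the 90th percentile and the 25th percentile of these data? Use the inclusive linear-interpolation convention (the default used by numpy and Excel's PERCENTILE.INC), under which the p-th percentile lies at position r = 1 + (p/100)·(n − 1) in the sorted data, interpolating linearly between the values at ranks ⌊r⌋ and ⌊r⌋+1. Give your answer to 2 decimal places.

346.55

Sorted: 30, 48, 153, 240, 329, 372, 426, 455, 513, 596.
n = 10.
P25: r = 3.25; ranks 3–4 are 153, 240; interpolating gives 174.75.
P90: r = 9.1; ranks 9–10 are 513, 596; interpolating gives 521.3.
Difference: 521.3 − 174.75 = 346.55.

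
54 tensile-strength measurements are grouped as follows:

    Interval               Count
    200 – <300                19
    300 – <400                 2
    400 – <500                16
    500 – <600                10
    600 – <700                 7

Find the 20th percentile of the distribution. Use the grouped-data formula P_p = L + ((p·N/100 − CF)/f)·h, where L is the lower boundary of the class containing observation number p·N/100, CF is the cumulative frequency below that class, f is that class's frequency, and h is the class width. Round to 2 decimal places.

N = 54; target position k = 20/100 · 54 = 10.8.
Cumulative frequencies: 19, 21, 37, 47, 54.
Observation 10.8 falls in the class 200 – <300.
L = 200, CF = 0, f = 19, h = 100.
P20 = 200 + ((10.8 − 0)/19)·100 = 200 + 56.8421 = 256.842.

256.84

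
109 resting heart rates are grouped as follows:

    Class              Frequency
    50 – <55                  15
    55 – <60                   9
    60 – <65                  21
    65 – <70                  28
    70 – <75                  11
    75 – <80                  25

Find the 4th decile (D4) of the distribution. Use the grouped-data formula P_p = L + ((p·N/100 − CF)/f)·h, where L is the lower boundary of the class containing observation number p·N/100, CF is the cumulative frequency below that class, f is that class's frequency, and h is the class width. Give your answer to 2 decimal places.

N = 109; target position k = 40/100 · 109 = 43.6.
Cumulative frequencies: 15, 24, 45, 73, 84, 109.
Observation 43.6 falls in the class 60 – <65.
L = 60, CF = 24, f = 21, h = 5.
P40 = 60 + ((43.6 − 24)/21)·5 = 60 + 4.66667 = 64.6667.

64.67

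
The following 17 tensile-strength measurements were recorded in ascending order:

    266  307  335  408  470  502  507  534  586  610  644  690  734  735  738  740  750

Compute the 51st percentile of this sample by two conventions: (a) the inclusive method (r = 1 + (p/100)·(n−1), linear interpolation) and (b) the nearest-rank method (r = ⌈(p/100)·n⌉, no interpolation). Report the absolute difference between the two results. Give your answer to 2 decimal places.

3.84

n = 17.
(a) r = 9.16; between ranks 9 (586) and 10 (610): 589.84.
(b) the nearest-rank method: rank 9 → 586.
|589.84 − 586| = 3.84.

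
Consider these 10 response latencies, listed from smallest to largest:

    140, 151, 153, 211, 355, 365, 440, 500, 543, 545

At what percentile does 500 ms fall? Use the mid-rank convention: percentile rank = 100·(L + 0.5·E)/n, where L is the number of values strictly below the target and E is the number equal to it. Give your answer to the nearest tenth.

Count below 500: L = 7; count equal: E = 1; n = 10.
Percentile rank = 100·(7 + 0.5·1)/10 = 100·7.5/10 = 75.

75.0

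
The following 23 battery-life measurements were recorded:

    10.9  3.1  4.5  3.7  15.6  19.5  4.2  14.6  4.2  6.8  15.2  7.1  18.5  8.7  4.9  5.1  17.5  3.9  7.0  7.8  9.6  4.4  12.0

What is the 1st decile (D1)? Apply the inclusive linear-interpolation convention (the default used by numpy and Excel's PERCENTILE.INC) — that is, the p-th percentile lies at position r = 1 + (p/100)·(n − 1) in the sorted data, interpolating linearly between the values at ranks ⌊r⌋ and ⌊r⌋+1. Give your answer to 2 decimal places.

3.96

Sorted: 3.1, 3.7, 3.9, 4.2, 4.2, 4.4, 4.5, 4.9, 5.1, 6.8, 7.0, 7.1, 7.8, 8.7, 9.6, 10.9, 12.0, 14.6, 15.2, 15.6, 17.5, 18.5, 19.5.
n = 23.
r = 1 + (10/100)·(23 − 1) = 1 + 2.2 = 3.2.
Rank 3 is 3.9 and rank 4 is 4.2.
Interpolate: 3.9 + 0.2·(4.2 − 3.9) = 3.9 + 0.2·0.3 = 3.96.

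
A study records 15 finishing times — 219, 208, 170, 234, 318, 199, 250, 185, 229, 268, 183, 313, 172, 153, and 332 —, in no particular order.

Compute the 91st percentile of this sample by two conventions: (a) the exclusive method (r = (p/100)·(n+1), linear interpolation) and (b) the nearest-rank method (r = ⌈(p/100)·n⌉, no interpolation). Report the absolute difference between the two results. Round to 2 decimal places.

7.84

Sorted: 153, 170, 172, 183, 185, 199, 208, 219, 229, 234, 250, 268, 313, 318, 332.
n = 15.
(a) r = 14.56; between ranks 14 (318) and 15 (332): 325.84.
(b) the nearest-rank method: rank 14 → 318.
|325.84 − 318| = 7.84.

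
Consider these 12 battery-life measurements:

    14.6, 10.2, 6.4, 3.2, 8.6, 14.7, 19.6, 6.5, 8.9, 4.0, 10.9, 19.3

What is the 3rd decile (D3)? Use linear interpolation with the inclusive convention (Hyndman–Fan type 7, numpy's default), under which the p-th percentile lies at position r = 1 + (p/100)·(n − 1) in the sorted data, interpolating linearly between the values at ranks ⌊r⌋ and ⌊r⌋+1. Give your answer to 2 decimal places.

7.13

Sorted: 3.2, 4.0, 6.4, 6.5, 8.6, 8.9, 10.2, 10.9, 14.6, 14.7, 19.3, 19.6.
n = 12.
r = 1 + (30/100)·(12 − 1) = 1 + 3.3 = 4.3.
Rank 4 is 6.5 and rank 5 is 8.6.
Interpolate: 6.5 + 0.3·(8.6 − 6.5) = 6.5 + 0.3·2.1 = 7.13.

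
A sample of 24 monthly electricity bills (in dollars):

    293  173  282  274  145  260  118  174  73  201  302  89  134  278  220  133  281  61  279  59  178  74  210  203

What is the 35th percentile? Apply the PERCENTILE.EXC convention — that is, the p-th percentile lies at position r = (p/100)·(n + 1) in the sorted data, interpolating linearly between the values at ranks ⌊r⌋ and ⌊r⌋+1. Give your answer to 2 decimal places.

Sorted: 59, 61, 73, 74, 89, 118, 133, 134, 145, 173, 174, 178, 201, 203, 210, 220, 260, 274, 278, 279, 281, 282, 293, 302.
n = 24.
r = (35/100)·(24 + 1) = 8.75.
Rank 8 is 134 and rank 9 is 145.
Interpolate: 134 + 0.75·(145 − 134) = 134 + 0.75·11 = 142.25.

142.25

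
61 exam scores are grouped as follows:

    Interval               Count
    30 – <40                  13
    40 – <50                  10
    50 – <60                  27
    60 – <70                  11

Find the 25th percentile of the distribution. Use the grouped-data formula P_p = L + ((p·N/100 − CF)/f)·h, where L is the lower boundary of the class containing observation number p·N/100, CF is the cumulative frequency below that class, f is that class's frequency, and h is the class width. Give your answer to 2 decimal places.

N = 61; target position k = 25/100 · 61 = 15.25.
Cumulative frequencies: 13, 23, 50, 61.
Observation 15.25 falls in the class 40 – <50.
L = 40, CF = 13, f = 10, h = 10.
P25 = 40 + ((15.25 − 13)/10)·10 = 40 + 2.25 = 42.25.

42.25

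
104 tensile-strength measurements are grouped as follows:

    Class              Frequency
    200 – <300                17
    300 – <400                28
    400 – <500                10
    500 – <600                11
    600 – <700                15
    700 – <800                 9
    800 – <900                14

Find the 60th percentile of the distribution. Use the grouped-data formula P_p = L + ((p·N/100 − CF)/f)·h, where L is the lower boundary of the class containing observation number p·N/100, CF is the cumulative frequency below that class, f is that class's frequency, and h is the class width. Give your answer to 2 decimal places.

N = 104; target position k = 60/100 · 104 = 62.4.
Cumulative frequencies: 17, 45, 55, 66, 81, 90, 104.
Observation 62.4 falls in the class 500 – <600.
L = 500, CF = 55, f = 11, h = 100.
P60 = 500 + ((62.4 − 55)/11)·100 = 500 + 67.2727 = 567.273.

567.27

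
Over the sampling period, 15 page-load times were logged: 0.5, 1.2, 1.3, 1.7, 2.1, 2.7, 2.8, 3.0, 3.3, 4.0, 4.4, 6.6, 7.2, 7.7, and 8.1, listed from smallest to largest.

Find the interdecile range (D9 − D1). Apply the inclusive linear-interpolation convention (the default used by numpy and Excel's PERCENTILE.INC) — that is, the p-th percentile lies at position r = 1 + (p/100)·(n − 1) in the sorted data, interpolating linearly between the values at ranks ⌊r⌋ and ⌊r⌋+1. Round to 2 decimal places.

n = 15.
P10: r = 2.4; ranks 2–3 are 1.2, 1.3; interpolating gives 1.24.
P90: r = 13.6; ranks 13–14 are 7.2, 7.7; interpolating gives 7.5.
Difference: 7.5 − 1.24 = 6.26.

6.26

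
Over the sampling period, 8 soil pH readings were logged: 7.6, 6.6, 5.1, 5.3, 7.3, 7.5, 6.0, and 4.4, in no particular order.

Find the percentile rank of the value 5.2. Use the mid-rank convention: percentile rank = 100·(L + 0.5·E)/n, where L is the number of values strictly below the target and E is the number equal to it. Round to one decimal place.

25.0

Sorted: 4.4, 5.1, 5.3, 6.0, 6.6, 7.3, 7.5, 7.6.
Count below 5.2: L = 2; count equal: E = 0; n = 8.
Percentile rank = 100·(2 + 0.5·0)/8 = 100·2/8 = 25.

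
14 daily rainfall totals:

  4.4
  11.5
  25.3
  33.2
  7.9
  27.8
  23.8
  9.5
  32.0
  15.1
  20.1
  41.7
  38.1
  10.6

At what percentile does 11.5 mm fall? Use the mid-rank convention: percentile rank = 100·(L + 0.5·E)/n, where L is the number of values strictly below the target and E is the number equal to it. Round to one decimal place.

Sorted: 4.4, 7.9, 9.5, 10.6, 11.5, 15.1, 20.1, 23.8, 25.3, 27.8, 32.0, 33.2, 38.1, 41.7.
Count below 11.5: L = 4; count equal: E = 1; n = 14.
Percentile rank = 100·(4 + 0.5·1)/14 = 100·4.5/14 = 32.14.

32.1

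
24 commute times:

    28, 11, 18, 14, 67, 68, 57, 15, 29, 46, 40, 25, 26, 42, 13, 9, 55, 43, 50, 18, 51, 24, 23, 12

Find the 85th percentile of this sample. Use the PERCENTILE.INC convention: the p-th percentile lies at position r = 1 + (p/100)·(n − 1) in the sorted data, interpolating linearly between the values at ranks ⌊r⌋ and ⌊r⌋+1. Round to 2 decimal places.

Sorted: 9, 11, 12, 13, 14, 15, 18, 18, 23, 24, 25, 26, 28, 29, 40, 42, 43, 46, 50, 51, 55, 57, 67, 68.
n = 24.
r = 1 + (85/100)·(24 − 1) = 1 + 19.55 = 20.55.
Rank 20 is 51 and rank 21 is 55.
Interpolate: 51 + 0.55·(55 − 51) = 51 + 0.55·4 = 53.2.

53.20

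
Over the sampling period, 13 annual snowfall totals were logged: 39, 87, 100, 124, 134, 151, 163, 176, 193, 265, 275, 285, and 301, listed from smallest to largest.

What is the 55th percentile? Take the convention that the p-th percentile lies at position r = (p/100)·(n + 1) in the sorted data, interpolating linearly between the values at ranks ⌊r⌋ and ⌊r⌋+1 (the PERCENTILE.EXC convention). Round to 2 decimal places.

172.10

n = 13.
r = (55/100)·(13 + 1) = 7.7.
Rank 7 is 163 and rank 8 is 176.
Interpolate: 163 + 0.7·(176 − 163) = 163 + 0.7·13 = 172.1.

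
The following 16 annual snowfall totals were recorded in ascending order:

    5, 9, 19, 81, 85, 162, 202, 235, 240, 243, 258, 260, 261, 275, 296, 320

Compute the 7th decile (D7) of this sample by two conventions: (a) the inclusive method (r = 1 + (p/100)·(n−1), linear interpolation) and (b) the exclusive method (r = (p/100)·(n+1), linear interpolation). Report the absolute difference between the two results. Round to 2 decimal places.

0.80

n = 16.
(a) r = 11.5; between ranks 11 (258) and 12 (260): 259.
(b) r = 11.9; between ranks 11 (258) and 12 (260): 259.8.
|259 − 259.8| = 0.8.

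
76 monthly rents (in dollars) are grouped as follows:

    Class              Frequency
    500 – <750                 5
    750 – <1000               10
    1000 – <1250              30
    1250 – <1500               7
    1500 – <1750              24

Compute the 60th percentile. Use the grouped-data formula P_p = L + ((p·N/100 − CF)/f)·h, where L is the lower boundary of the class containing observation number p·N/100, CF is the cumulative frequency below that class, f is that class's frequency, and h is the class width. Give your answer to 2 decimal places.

N = 76; target position k = 60/100 · 76 = 45.6.
Cumulative frequencies: 5, 15, 45, 52, 76.
Observation 45.6 falls in the class 1250 – <1500.
L = 1250, CF = 45, f = 7, h = 250.
P60 = 1250 + ((45.6 − 45)/7)·250 = 1250 + 21.4286 = 1271.43.

1271.43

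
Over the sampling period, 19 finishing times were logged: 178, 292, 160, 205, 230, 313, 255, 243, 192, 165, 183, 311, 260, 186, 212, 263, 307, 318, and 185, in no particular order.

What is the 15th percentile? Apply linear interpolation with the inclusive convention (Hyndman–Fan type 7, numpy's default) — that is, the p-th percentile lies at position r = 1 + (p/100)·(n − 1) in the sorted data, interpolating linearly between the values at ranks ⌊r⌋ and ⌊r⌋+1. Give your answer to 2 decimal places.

181.50

Sorted: 160, 165, 178, 183, 185, 186, 192, 205, 212, 230, 243, 255, 260, 263, 292, 307, 311, 313, 318.
n = 19.
r = 1 + (15/100)·(19 − 1) = 1 + 2.7 = 3.7.
Rank 3 is 178 and rank 4 is 183.
Interpolate: 178 + 0.7·(183 − 178) = 178 + 0.7·5 = 181.5.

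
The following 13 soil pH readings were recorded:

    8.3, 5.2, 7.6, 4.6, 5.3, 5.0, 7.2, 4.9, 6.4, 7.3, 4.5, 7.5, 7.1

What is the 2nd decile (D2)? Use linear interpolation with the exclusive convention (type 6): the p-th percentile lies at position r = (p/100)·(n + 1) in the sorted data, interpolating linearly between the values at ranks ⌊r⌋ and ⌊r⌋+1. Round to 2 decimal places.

4.84

Sorted: 4.5, 4.6, 4.9, 5.0, 5.2, 5.3, 6.4, 7.1, 7.2, 7.3, 7.5, 7.6, 8.3.
n = 13.
r = (20/100)·(13 + 1) = 2.8.
Rank 2 is 4.6 and rank 3 is 4.9.
Interpolate: 4.6 + 0.8·(4.9 − 4.6) = 4.6 + 0.8·0.3 = 4.84.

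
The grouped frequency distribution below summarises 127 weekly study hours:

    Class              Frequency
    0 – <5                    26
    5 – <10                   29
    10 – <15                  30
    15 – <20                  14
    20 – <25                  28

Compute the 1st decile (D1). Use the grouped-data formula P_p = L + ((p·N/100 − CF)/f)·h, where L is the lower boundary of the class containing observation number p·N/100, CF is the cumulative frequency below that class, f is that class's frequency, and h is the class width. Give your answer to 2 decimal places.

N = 127; target position k = 10/100 · 127 = 12.7.
Cumulative frequencies: 26, 55, 85, 99, 127.
Observation 12.7 falls in the class 0 – <5.
L = 0, CF = 0, f = 26, h = 5.
P10 = 0 + ((12.7 − 0)/26)·5 = 0 + 2.44231 = 2.44231.

2.44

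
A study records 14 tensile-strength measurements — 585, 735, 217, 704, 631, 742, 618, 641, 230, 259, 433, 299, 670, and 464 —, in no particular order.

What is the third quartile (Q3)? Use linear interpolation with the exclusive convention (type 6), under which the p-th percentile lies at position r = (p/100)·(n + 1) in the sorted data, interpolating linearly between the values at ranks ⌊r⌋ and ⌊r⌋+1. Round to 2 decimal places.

Sorted: 217, 230, 259, 299, 433, 464, 585, 618, 631, 641, 670, 704, 735, 742.
n = 14.
r = (75/100)·(14 + 1) = 11.25.
Rank 11 is 670 and rank 12 is 704.
Interpolate: 670 + 0.25·(704 − 670) = 670 + 0.25·34 = 678.5.

678.50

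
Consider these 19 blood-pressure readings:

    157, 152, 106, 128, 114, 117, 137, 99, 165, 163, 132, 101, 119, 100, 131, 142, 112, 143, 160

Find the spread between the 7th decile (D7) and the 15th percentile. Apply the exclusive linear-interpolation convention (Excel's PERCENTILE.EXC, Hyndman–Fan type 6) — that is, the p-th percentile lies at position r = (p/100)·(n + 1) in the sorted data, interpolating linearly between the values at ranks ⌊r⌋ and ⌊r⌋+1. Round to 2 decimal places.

Sorted: 99, 100, 101, 106, 112, 114, 117, 119, 128, 131, 132, 137, 142, 143, 152, 157, 160, 163, 165.
n = 19.
P15: r = 3 (integer) → 101.
P70: r = 14 (integer) → 143.
Difference: 143 − 101 = 42.

42.00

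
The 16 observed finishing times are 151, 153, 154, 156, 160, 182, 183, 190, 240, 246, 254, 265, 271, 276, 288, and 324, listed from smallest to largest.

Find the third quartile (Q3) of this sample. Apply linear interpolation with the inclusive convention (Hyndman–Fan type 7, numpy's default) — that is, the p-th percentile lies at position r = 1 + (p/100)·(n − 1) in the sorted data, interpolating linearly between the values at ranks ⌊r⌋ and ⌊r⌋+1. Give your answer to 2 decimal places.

n = 16.
r = 1 + (75/100)·(16 − 1) = 1 + 11.25 = 12.25.
Rank 12 is 265 and rank 13 is 271.
Interpolate: 265 + 0.25·(271 − 265) = 265 + 0.25·6 = 266.5.

266.50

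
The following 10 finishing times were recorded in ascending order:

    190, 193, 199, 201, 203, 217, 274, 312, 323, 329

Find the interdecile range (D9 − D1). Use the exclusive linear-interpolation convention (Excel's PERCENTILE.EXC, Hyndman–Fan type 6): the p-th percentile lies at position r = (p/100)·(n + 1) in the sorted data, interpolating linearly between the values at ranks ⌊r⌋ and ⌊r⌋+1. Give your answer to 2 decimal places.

138.10

n = 10.
P10: r = 1.1; ranks 1–2 are 190, 193; interpolating gives 190.3.
P90: r = 9.9; ranks 9–10 are 323, 329; interpolating gives 328.4.
Difference: 328.4 − 190.3 = 138.1.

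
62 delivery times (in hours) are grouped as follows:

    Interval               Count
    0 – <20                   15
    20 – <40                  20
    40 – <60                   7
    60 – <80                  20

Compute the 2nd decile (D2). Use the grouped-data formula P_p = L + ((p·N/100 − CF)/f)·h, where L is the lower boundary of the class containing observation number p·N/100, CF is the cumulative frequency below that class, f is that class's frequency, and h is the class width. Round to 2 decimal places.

16.53

N = 62; target position k = 20/100 · 62 = 12.4.
Cumulative frequencies: 15, 35, 42, 62.
Observation 12.4 falls in the class 0 – <20.
L = 0, CF = 0, f = 15, h = 20.
P20 = 0 + ((12.4 − 0)/15)·20 = 0 + 16.5333 = 16.5333.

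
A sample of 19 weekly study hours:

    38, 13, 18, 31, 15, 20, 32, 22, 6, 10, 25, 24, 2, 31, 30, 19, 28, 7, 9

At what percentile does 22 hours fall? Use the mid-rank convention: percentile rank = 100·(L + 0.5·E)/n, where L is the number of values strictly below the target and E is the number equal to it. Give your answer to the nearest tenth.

Sorted: 2, 6, 7, 9, 10, 13, 15, 18, 19, 20, 22, 24, 25, 28, 30, 31, 31, 32, 38.
Count below 22: L = 10; count equal: E = 1; n = 19.
Percentile rank = 100·(10 + 0.5·1)/19 = 100·10.5/19 = 55.26.

55.3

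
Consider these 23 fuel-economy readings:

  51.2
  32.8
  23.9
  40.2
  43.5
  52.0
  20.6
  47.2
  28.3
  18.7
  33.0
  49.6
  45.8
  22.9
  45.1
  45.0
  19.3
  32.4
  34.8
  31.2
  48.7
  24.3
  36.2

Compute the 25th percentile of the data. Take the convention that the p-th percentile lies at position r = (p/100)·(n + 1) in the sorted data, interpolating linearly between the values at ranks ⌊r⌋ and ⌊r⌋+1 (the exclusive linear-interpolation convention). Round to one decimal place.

Sorted: 18.7, 19.3, 20.6, 22.9, 23.9, 24.3, 28.3, 31.2, 32.4, 32.8, 33.0, 34.8, 36.2, 40.2, 43.5, 45.0, 45.1, 45.8, 47.2, 48.7, 49.6, 51.2, 52.0.
n = 23.
r = (25/100)·(23 + 1) = 6.
r is an integer, so P25 is the value at rank 6: 24.3.

24.3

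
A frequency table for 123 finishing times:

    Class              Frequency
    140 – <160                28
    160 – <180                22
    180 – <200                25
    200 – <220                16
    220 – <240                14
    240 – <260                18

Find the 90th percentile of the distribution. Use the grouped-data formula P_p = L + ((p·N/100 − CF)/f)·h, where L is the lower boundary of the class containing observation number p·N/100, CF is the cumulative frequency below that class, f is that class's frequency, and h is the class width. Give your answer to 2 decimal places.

N = 123; target position k = 90/100 · 123 = 110.7.
Cumulative frequencies: 28, 50, 75, 91, 105, 123.
Observation 110.7 falls in the class 240 – <260.
L = 240, CF = 105, f = 18, h = 20.
P90 = 240 + ((110.7 − 105)/18)·20 = 240 + 6.33333 = 246.333.

246.33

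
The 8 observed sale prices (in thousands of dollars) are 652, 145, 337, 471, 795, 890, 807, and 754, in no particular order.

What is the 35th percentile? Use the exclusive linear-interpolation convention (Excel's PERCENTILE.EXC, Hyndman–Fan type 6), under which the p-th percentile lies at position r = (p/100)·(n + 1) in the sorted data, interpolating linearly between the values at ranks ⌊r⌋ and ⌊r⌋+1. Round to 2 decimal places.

498.15

Sorted: 145, 337, 471, 652, 754, 795, 807, 890.
n = 8.
r = (35/100)·(8 + 1) = 3.15.
Rank 3 is 471 and rank 4 is 652.
Interpolate: 471 + 0.15·(652 − 471) = 471 + 0.15·181 = 498.15.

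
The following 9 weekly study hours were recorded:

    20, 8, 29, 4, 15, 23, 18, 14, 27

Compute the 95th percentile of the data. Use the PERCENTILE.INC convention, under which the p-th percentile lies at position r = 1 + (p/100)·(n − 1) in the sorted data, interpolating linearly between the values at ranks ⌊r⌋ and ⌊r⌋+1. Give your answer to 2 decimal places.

Sorted: 4, 8, 14, 15, 18, 20, 23, 27, 29.
n = 9.
r = 1 + (95/100)·(9 − 1) = 1 + 7.6 = 8.6.
Rank 8 is 27 and rank 9 is 29.
Interpolate: 27 + 0.6·(29 − 27) = 27 + 0.6·2 = 28.2.

28.20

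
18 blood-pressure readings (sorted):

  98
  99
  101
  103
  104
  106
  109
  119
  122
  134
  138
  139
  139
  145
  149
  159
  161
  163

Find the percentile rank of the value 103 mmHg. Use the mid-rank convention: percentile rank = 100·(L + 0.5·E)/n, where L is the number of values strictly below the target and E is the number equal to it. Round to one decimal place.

Count below 103: L = 3; count equal: E = 1; n = 18.
Percentile rank = 100·(3 + 0.5·1)/18 = 100·3.5/18 = 19.44.

19.4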